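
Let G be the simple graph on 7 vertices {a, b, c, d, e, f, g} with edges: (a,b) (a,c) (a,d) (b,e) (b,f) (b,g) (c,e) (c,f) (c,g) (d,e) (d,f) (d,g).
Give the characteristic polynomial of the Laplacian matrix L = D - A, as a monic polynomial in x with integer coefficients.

x^7 - 24x^6 + 234x^5 - 1192x^4 + 3357x^3 - 4968x^2 + 3024x

With the vertex order [a, b, c, d, e, f, g], the degrees are [3, 4, 4, 4, 3, 3, 3], giving D = diag(3, 4, 4, 4, 3, 3, 3) and L = D - A. L has integer entries, so p(x) = det(xI - L) has integer coefficients. Expanding the determinant yields x^7 - 24x^6 + 234x^5 - 1192x^4 + 3357x^3 - 4968x^2 + 3024x. The constant term is 0 because L is singular (the all-ones vector lies in its kernel). There is one zero in the spectrum, matching the 1 component.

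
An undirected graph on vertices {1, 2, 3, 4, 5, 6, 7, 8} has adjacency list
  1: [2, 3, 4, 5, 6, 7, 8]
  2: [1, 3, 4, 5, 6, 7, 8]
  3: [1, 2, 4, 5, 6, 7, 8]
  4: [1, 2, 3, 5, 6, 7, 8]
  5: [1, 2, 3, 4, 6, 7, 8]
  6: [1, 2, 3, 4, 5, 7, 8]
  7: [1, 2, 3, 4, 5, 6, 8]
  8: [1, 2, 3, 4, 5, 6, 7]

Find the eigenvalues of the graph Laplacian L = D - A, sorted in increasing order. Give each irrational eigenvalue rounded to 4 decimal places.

With the vertex order [1, 2, 3, 4, 5, 6, 7, 8], the degrees are [7, 7, 7, 7, 7, 7, 7, 7], giving D = diag(7, 7, 7, 7, 7, 7, 7, 7) and L = D - A. Diagonalising L (or applying a numerical eigensolver to the 8x8 matrix) gives the spectrum above. The single zero eigenvalue shows the graph is connected. The largest eigenvalue, 8, is at most the vertex count 8. There is one zero in the spectrum, matching the 1 component.

[0, 8, 8, 8, 8, 8, 8, 8]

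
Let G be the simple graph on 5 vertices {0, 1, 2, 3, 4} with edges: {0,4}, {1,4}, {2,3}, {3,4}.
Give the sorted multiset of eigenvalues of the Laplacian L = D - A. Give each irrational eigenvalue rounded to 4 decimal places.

[0, 0.5188, 1, 2.3111, 4.1701]

With the vertex order [0, 1, 2, 3, 4], the degrees are [1, 1, 1, 2, 3], giving D = diag(1, 1, 1, 2, 3) and L = D - A. L is symmetric positive semidefinite, so every eigenvalue is real and nonnegative. The single zero eigenvalue shows the graph is connected. By the matrix-tree theorem the graph has (1/5) * product of the nonzero eigenvalues = 1 spanning tree.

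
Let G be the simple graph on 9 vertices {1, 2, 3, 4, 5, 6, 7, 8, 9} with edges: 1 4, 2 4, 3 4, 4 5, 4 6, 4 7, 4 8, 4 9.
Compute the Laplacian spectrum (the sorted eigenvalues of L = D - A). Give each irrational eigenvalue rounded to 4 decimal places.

Each diagonal entry of L is the vertex degree and each off-diagonal entry is -1 where an edge is present, 0 otherwise; in the order [1, 2, 3, 4, 5, 6, 7, 8, 9] the diagonal is [1, 1, 1, 8, 1, 1, 1, 1, 1]. L is symmetric positive semidefinite, so every eigenvalue is real and nonnegative. The largest eigenvalue, 9, is at most the vertex count 9.

[0, 1, 1, 1, 1, 1, 1, 1, 9]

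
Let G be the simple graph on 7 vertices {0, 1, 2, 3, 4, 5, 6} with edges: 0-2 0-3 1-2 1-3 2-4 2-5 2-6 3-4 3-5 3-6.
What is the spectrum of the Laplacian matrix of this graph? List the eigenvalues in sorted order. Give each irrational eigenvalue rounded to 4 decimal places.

[0, 2, 2, 2, 2, 5, 7]

Reading degrees in the order [0, 1, 2, 3, 4, 5, 6] gives [2, 2, 5, 5, 2, 2, 2]; set D = diag(2, 2, 5, 5, 2, 2, 2) and form L = D - A. The multiplicity of 0 as a Laplacian eigenvalue equals the number of connected components. The single zero eigenvalue shows the graph is connected. By the matrix-tree theorem the graph has (1/7) * product of the nonzero eigenvalues = 80 spanning trees.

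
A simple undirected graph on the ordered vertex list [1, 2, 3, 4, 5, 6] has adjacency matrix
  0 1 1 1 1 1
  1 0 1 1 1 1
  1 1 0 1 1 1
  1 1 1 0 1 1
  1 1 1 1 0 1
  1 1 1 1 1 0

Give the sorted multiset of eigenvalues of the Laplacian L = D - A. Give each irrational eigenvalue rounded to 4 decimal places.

Reading degrees in the order [1, 2, 3, 4, 5, 6] gives [5, 5, 5, 5, 5, 5]; set D = diag(5, 5, 5, 5, 5, 5) and form L = D - A. The multiplicity of 0 as a Laplacian eigenvalue equals the number of connected components. The single zero eigenvalue shows the graph is connected. There is one zero in the spectrum, matching the 1 component.

[0, 6, 6, 6, 6, 6]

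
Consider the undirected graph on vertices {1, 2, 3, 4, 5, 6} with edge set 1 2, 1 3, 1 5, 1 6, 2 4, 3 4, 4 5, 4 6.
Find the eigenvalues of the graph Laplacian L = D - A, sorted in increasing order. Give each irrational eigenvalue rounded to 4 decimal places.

[0, 2, 2, 2, 4, 6]

Each diagonal entry of L is the vertex degree and each off-diagonal entry is -1 where an edge is present, 0 otherwise; in the order [1, 2, 3, 4, 5, 6] the diagonal is [4, 2, 2, 4, 2, 2]. The multiplicity of 0 as a Laplacian eigenvalue equals the number of connected components. The single zero eigenvalue shows the graph is connected. By the matrix-tree theorem the graph has (1/6) * product of the nonzero eigenvalues = 32 spanning trees.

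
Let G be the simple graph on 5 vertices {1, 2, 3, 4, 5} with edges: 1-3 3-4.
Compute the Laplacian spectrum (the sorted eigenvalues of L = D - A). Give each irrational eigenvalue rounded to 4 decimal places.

[0, 0, 0, 1, 3]

With the vertex order [1, 2, 3, 4, 5], the degrees are [1, 0, 2, 1, 0], giving D = diag(1, 0, 2, 1, 0) and L = D - A. Since every row of L sums to 0, the all-ones vector is in the kernel and 0 is an eigenvalue. The 3 zero eigenvalues correspond to the 3 connected components. There are 3 zeros in the spectrum, matching the 3 components.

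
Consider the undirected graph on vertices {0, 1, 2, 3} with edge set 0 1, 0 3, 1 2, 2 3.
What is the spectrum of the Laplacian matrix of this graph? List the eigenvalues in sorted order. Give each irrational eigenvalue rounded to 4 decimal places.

Each diagonal entry of L is the vertex degree and each off-diagonal entry is -1 where an edge is present, 0 otherwise; in the order [0, 1, 2, 3] the diagonal is [2, 2, 2, 2]. Diagonalising L (or applying a numerical eigensolver to the 4x4 matrix) gives the spectrum above. The eigenvalues sum to 8, which equals trace(L) = 2|E|.

[0, 2, 2, 4]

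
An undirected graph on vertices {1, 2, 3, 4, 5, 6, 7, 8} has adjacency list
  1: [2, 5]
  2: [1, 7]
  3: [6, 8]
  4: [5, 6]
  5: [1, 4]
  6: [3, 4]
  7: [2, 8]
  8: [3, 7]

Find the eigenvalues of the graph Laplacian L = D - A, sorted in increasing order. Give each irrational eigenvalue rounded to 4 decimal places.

[0, 0.5858, 0.5858, 2, 2, 3.4142, 3.4142, 4]

With the vertex order [1, 2, 3, 4, 5, 6, 7, 8], the degrees are [2, 2, 2, 2, 2, 2, 2, 2], giving D = diag(2, 2, 2, 2, 2, 2, 2, 2) and L = D - A. L is symmetric positive semidefinite, so every eigenvalue is real and nonnegative. There is one zero in the spectrum, matching the 1 component.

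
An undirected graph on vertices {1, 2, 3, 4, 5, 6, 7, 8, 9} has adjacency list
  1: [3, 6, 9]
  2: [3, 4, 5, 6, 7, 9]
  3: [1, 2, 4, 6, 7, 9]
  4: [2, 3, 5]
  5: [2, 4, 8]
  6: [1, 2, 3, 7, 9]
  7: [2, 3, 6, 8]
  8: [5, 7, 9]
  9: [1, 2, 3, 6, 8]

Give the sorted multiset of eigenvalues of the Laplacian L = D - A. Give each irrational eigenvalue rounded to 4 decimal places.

Reading degrees in the order [1, 2, 3, 4, 5, 6, 7, 8, 9] gives [3, 6, 6, 3, 3, 5, 4, 3, 5]; set D = diag(3, 6, 6, 3, 3, 5, 4, 3, 5) and form L = D - A. Diagonalising L (or applying a numerical eigensolver to the 9x9 matrix) gives the spectrum above. There is one zero in the spectrum, matching the 1 component. By the matrix-tree theorem the graph has (1/9) * product of the nonzero eigenvalues = 12461 spanning trees.

[0, 1.7906, 2.5050, 3.3855, 4.3701, 4.9830, 6.3634, 7.1999, 7.4025]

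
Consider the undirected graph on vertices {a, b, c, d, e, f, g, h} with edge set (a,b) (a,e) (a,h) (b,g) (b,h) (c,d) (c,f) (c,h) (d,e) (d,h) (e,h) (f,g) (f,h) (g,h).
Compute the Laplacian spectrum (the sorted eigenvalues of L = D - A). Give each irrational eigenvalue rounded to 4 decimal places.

Reading degrees in the order [a, b, c, d, e, f, g, h] gives [3, 3, 3, 3, 3, 3, 3, 7]; set D = diag(3, 3, 3, 3, 3, 3, 3, 7) and form L = D - A. L is symmetric positive semidefinite, so every eigenvalue is real and nonnegative. The single zero eigenvalue shows the graph is connected.

[0, 1.7530, 1.7530, 3.4450, 3.4450, 4.8019, 4.8019, 8]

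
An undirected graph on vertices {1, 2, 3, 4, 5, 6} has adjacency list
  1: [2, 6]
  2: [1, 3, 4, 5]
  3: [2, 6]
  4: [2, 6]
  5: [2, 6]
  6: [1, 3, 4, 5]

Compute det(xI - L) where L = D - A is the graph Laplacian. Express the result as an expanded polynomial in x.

x^6 - 16x^5 + 96x^4 - 272x^3 + 368x^2 - 192x

Each diagonal entry of L is the vertex degree and each off-diagonal entry is -1 where an edge is present, 0 otherwise; in the order [1, 2, 3, 4, 5, 6] the diagonal is [2, 4, 2, 2, 2, 4]. The eigenvalues of L are [0, 2, 2, 2, 4, 6]; the characteristic polynomial is the product of (x - lambda_i), which multiplies out to x^6 - 16x^5 + 96x^4 - 272x^3 + 368x^2 - 192x. Since p(0) = det(-L) = 0, x divides p(x).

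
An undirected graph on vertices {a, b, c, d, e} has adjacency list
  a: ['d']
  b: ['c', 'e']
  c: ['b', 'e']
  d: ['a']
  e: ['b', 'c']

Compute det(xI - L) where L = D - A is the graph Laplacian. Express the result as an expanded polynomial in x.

x^5 - 8x^4 + 21x^3 - 18x^2

Reading degrees in the order [a, b, c, d, e] gives [1, 2, 2, 1, 2]; set D = diag(1, 2, 2, 1, 2) and form L = D - A. Computing det(xI - L) by cofactor expansion (or equivalently via sum-over-permutations) gives x^5 - 8x^4 + 21x^3 - 18x^2. Since p(0) = det(-L) = 0, x divides p(x). The eigenvalues sum to 8, which equals trace(L) = 2|E|.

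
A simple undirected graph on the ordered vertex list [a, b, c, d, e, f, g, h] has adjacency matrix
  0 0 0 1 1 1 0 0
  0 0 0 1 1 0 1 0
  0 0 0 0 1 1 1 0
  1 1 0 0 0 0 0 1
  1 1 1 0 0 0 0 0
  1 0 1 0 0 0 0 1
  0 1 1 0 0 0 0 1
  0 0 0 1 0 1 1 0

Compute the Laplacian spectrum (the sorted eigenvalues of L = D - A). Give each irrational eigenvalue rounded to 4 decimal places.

[0, 2, 2, 2, 4, 4, 4, 6]

Reading degrees in the order [a, b, c, d, e, f, g, h] gives [3, 3, 3, 3, 3, 3, 3, 3]; set D = diag(3, 3, 3, 3, 3, 3, 3, 3) and form L = D - A. The multiplicity of 0 as a Laplacian eigenvalue equals the number of connected components. The single zero eigenvalue shows the graph is connected. The eigenvalues sum to 24, which equals trace(L) = 2|E|.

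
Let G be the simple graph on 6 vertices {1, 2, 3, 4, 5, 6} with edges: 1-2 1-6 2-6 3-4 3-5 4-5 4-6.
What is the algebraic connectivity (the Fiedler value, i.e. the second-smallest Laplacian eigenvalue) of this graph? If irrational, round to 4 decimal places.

0.4384

With the vertex order [1, 2, 3, 4, 5, 6], the degrees are [2, 2, 2, 3, 2, 3], giving D = diag(2, 2, 2, 3, 2, 3) and L = D - A. Computing the eigenvalues of L and sorting gives [0, 0.4384, 3, 3, 3, 4.5616]. The Fiedler value lambda_2 = 0.4384 is strictly positive, so the graph is connected. The largest eigenvalue, 4.5616, is at most the vertex count 6.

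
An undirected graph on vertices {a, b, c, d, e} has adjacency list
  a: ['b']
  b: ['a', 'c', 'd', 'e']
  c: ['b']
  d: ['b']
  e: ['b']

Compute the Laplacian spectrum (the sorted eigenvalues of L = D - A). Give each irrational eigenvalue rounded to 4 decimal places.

[0, 1, 1, 1, 5]

Reading degrees in the order [a, b, c, d, e] gives [1, 4, 1, 1, 1]; set D = diag(1, 4, 1, 1, 1) and form L = D - A. Diagonalising L (or applying a numerical eigensolver to the 5x5 matrix) gives the spectrum above.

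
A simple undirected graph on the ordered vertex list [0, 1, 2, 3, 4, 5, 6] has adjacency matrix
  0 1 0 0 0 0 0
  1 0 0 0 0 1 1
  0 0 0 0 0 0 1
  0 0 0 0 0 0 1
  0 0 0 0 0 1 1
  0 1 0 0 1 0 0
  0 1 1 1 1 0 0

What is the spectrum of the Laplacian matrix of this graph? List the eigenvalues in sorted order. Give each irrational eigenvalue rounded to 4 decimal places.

[0, 0.5858, 1, 1, 2.5858, 3.4142, 5.4142]

Each diagonal entry of L is the vertex degree and each off-diagonal entry is -1 where an edge is present, 0 otherwise; in the order [0, 1, 2, 3, 4, 5, 6] the diagonal is [1, 3, 1, 1, 2, 2, 4]. The multiplicity of 0 as a Laplacian eigenvalue equals the number of connected components.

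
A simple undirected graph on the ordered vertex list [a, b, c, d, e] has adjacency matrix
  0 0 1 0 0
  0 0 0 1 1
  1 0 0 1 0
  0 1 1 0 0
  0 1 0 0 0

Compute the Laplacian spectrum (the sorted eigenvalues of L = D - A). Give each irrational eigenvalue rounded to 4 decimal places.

[0, 0.3820, 1.3820, 2.6180, 3.6180]

Each diagonal entry of L is the vertex degree and each off-diagonal entry is -1 where an edge is present, 0 otherwise; in the order [a, b, c, d, e] the diagonal is [1, 2, 2, 2, 1]. Diagonalising L (or applying a numerical eigensolver to the 5x5 matrix) gives the spectrum above. The single zero eigenvalue shows the graph is connected. The eigenvalues sum to 8, which equals trace(L) = 2|E|.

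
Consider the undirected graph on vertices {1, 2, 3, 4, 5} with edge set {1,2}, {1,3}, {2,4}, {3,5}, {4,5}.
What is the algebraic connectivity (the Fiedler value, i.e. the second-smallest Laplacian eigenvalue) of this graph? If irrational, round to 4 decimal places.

With the vertex order [1, 2, 3, 4, 5], the degrees are [2, 2, 2, 2, 2], giving D = diag(2, 2, 2, 2, 2) and L = D - A. The smallest Laplacian eigenvalue is always 0. The next one, lambda_2 = 1.3820, measures how hard the graph is to disconnect: larger values mean better connectivity. By the matrix-tree theorem the graph has (1/5) * product of the nonzero eigenvalues = 5 spanning trees. The largest eigenvalue, 3.6180, is at most the vertex count 5.

1.3820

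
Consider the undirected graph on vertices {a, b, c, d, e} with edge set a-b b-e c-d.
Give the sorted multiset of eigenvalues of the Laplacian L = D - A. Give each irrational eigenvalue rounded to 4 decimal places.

With the vertex order [a, b, c, d, e], the degrees are [1, 2, 1, 1, 1], giving D = diag(1, 2, 1, 1, 1) and L = D - A. L is symmetric positive semidefinite, so every eigenvalue is real and nonnegative. The 2 zero eigenvalues correspond to the 2 connected components. The largest eigenvalue, 3, is at most the vertex count 5.

[0, 0, 1, 2, 3]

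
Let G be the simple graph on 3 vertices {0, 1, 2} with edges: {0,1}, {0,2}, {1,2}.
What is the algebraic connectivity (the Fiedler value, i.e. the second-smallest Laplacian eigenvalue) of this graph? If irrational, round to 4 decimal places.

Each diagonal entry of L is the vertex degree and each off-diagonal entry is -1 where an edge is present, 0 otherwise; in the order [0, 1, 2] the diagonal is [2, 2, 2]. Computing the eigenvalues of L and sorting gives [0, 3, 3]. The Fiedler value lambda_2 = 3 is strictly positive, so the graph is connected. The eigenvalues sum to 6, which equals trace(L) = 2|E|.

3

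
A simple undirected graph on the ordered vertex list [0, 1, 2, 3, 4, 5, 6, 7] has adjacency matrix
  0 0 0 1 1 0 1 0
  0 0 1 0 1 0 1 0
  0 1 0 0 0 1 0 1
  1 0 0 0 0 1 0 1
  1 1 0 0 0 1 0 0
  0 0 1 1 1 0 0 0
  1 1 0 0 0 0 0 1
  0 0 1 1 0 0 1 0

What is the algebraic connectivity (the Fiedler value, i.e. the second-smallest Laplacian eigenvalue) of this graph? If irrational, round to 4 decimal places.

2

Each diagonal entry of L is the vertex degree and each off-diagonal entry is -1 where an edge is present, 0 otherwise; in the order [0, 1, 2, 3, 4, 5, 6, 7] the diagonal is [3, 3, 3, 3, 3, 3, 3, 3]. The sorted Laplacian eigenvalues are [0, 2, 2, 2, 4, 4, 4, 6]; the algebraic connectivity is the second entry, 2.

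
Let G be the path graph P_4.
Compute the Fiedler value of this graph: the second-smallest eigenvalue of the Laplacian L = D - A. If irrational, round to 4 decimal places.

The graph has 4 vertices and degree multiset [2, 2, 1, 1]; D is the diagonal matrix of degrees and L = D - A. The sorted Laplacian eigenvalues are [0, 0.5858, 2, 3.4142]; the algebraic connectivity is the second entry, 0.5858. The largest eigenvalue, 3.4142, is at most the vertex count 4.

0.5858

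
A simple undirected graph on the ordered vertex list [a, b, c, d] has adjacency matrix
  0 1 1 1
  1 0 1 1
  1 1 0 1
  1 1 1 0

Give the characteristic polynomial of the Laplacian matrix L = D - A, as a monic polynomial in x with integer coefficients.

x^4 - 12x^3 + 48x^2 - 64x

With the vertex order [a, b, c, d], the degrees are [3, 3, 3, 3], giving D = diag(3, 3, 3, 3) and L = D - A. The eigenvalues of L are [0, 4, 4, 4]; the characteristic polynomial is the product of (x - lambda_i), which multiplies out to x^4 - 12x^3 + 48x^2 - 64x. Since p(0) = det(-L) = 0, x divides p(x). By the matrix-tree theorem the graph has (1/4) * product of the nonzero eigenvalues = 16 spanning trees.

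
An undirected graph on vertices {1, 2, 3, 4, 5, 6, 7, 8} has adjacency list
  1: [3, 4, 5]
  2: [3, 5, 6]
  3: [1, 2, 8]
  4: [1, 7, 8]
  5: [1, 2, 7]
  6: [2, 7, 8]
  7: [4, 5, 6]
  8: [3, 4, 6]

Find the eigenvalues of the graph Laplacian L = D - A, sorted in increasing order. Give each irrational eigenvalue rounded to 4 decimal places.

[0, 2, 2, 2, 4, 4, 4, 6]

With the vertex order [1, 2, 3, 4, 5, 6, 7, 8], the degrees are [3, 3, 3, 3, 3, 3, 3, 3], giving D = diag(3, 3, 3, 3, 3, 3, 3, 3) and L = D - A. Since every row of L sums to 0, the all-ones vector is in the kernel and 0 is an eigenvalue. The single zero eigenvalue shows the graph is connected. The largest eigenvalue, 6, is at most the vertex count 8. By the matrix-tree theorem the graph has (1/8) * product of the nonzero eigenvalues = 384 spanning trees.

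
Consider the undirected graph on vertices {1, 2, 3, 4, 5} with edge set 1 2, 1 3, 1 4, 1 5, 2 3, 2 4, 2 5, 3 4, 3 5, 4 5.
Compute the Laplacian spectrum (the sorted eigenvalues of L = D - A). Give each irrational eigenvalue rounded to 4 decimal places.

[0, 5, 5, 5, 5]

Each diagonal entry of L is the vertex degree and each off-diagonal entry is -1 where an edge is present, 0 otherwise; in the order [1, 2, 3, 4, 5] the diagonal is [4, 4, 4, 4, 4]. Since every row of L sums to 0, the all-ones vector is in the kernel and 0 is an eigenvalue. By the matrix-tree theorem the graph has (1/5) * product of the nonzero eigenvalues = 125 spanning trees.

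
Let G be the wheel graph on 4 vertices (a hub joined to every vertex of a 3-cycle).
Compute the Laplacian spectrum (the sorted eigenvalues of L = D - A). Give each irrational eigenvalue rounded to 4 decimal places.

The graph has 4 vertices and degree multiset [3, 3, 3, 3]; D is the diagonal matrix of degrees and L = D - A. Diagonalising L (or applying a numerical eigensolver to the 4x4 matrix) gives the spectrum above. There is one zero in the spectrum, matching the 1 component. The largest eigenvalue, 4, is at most the vertex count 4.

[0, 4, 4, 4]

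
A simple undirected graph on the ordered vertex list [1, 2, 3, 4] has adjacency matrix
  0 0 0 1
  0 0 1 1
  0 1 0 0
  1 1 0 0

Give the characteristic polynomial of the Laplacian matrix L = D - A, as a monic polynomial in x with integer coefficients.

x^4 - 6x^3 + 10x^2 - 4x

Each diagonal entry of L is the vertex degree and each off-diagonal entry is -1 where an edge is present, 0 otherwise; in the order [1, 2, 3, 4] the diagonal is [1, 2, 1, 2]. Computing det(xI - L) by cofactor expansion (or equivalently via sum-over-permutations) gives x^4 - 6x^3 + 10x^2 - 4x. The coefficient of x^3 equals -trace(L) = -6, matching the sum of degrees.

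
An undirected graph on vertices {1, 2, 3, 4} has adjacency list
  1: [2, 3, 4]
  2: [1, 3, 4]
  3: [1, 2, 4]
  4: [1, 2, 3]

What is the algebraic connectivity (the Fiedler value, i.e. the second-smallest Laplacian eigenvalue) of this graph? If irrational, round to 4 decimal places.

4

Each diagonal entry of L is the vertex degree and each off-diagonal entry is -1 where an edge is present, 0 otherwise; in the order [1, 2, 3, 4] the diagonal is [3, 3, 3, 3]. The smallest Laplacian eigenvalue is always 0. The next one, lambda_2 = 4, measures how hard the graph is to disconnect: larger values mean better connectivity.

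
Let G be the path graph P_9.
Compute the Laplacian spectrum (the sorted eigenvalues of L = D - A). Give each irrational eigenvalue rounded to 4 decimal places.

The graph has 9 vertices and degree multiset [2, 2, 2, 2, 2, 2, 2, 1, 1]; D is the diagonal matrix of degrees and L = D - A. Since every row of L sums to 0, the all-ones vector is in the kernel and 0 is an eigenvalue. The single zero eigenvalue shows the graph is connected. There is one zero in the spectrum, matching the 1 component.

[0, 0.1206, 0.4679, 1, 1.6527, 2.3473, 3, 3.5321, 3.8794]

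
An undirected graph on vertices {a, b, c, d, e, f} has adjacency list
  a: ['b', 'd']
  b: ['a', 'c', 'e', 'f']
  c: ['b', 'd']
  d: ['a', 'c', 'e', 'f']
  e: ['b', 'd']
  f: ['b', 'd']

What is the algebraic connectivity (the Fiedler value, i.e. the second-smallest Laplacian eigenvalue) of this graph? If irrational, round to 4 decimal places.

Each diagonal entry of L is the vertex degree and each off-diagonal entry is -1 where an edge is present, 0 otherwise; in the order [a, b, c, d, e, f] the diagonal is [2, 4, 2, 4, 2, 2]. The sorted Laplacian eigenvalues are [0, 2, 2, 2, 4, 6]; the algebraic connectivity is the second entry, 2. By the matrix-tree theorem the graph has (1/6) * product of the nonzero eigenvalues = 32 spanning trees.

2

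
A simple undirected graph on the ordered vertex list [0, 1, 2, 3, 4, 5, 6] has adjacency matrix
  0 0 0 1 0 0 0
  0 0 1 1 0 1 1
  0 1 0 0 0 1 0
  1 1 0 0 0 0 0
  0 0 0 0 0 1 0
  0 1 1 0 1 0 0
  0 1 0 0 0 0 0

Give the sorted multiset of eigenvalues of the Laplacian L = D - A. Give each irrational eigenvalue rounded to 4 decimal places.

[0, 0.4116, 0.7530, 1.4064, 2.4450, 3.8019, 5.1819]

With the vertex order [0, 1, 2, 3, 4, 5, 6], the degrees are [1, 4, 2, 2, 1, 3, 1], giving D = diag(1, 4, 2, 2, 1, 3, 1) and L = D - A. The multiplicity of 0 as a Laplacian eigenvalue equals the number of connected components. The single zero eigenvalue shows the graph is connected. The largest eigenvalue, 5.1819, is at most the vertex count 7.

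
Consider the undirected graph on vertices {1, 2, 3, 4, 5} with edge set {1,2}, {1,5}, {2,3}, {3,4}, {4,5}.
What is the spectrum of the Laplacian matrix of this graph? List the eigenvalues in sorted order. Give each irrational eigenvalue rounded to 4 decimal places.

[0, 1.3820, 1.3820, 3.6180, 3.6180]

Reading degrees in the order [1, 2, 3, 4, 5] gives [2, 2, 2, 2, 2]; set D = diag(2, 2, 2, 2, 2) and form L = D - A. Diagonalising L (or applying a numerical eigensolver to the 5x5 matrix) gives the spectrum above. The eigenvalues sum to 10, which equals trace(L) = 2|E|. The largest eigenvalue, 3.6180, is at most the vertex count 5.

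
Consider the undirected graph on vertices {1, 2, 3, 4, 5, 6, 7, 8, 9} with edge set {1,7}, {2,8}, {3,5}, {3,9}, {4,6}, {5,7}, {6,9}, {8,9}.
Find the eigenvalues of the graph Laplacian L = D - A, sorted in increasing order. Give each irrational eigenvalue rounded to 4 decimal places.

[0, 0.1708, 0.3820, 0.8503, 1.6761, 2.4165, 2.6180, 3.4421, 4.4442]

With the vertex order [1, 2, 3, 4, 5, 6, 7, 8, 9], the degrees are [1, 1, 2, 1, 2, 2, 2, 2, 3], giving D = diag(1, 1, 2, 1, 2, 2, 2, 2, 3) and L = D - A. L is symmetric positive semidefinite, so every eigenvalue is real and nonnegative. The eigenvalues sum to 16, which equals trace(L) = 2|E|.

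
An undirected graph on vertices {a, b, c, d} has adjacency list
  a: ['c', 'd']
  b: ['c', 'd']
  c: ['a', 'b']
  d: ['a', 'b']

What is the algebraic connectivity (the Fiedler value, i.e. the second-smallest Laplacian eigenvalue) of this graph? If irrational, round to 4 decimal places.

Each diagonal entry of L is the vertex degree and each off-diagonal entry is -1 where an edge is present, 0 otherwise; in the order [a, b, c, d] the diagonal is [2, 2, 2, 2]. Computing the eigenvalues of L and sorting gives [0, 2, 2, 4]. The Fiedler value lambda_2 = 2 is strictly positive, so the graph is connected. There is one zero in the spectrum, matching the 1 component.

2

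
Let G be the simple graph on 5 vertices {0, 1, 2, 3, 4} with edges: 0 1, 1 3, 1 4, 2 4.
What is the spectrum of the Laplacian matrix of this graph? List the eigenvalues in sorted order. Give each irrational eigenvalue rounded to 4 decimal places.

[0, 0.5188, 1, 2.3111, 4.1701]

With the vertex order [0, 1, 2, 3, 4], the degrees are [1, 3, 1, 1, 2], giving D = diag(1, 3, 1, 1, 2) and L = D - A. L is symmetric positive semidefinite, so every eigenvalue is real and nonnegative.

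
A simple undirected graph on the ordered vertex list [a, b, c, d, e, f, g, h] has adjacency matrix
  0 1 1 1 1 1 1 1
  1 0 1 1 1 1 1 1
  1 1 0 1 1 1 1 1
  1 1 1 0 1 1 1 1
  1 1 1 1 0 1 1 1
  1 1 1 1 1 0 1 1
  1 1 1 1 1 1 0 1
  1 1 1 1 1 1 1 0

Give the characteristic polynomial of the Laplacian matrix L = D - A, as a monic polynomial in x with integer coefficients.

Reading degrees in the order [a, b, c, d, e, f, g, h] gives [7, 7, 7, 7, 7, 7, 7, 7]; set D = diag(7, 7, 7, 7, 7, 7, 7, 7) and form L = D - A. L has integer entries, so p(x) = det(xI - L) has integer coefficients. Expanding the determinant yields x^8 - 56x^7 + 1344x^6 - 17920x^5 + 143360x^4 - 688128x^3 + 1835008x^2 - 2097152x. The coefficient of x^7 equals -trace(L) = -56, matching the sum of degrees. The eigenvalues sum to 56, which equals trace(L) = 2|E|. The largest eigenvalue, 8, is at most the vertex count 8.

x^8 - 56x^7 + 1344x^6 - 17920x^5 + 143360x^4 - 688128x^3 + 1835008x^2 - 2097152x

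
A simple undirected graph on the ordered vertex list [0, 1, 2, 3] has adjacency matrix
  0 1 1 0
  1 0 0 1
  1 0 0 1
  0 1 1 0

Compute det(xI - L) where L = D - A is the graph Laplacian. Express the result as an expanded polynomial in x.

Each diagonal entry of L is the vertex degree and each off-diagonal entry is -1 where an edge is present, 0 otherwise; in the order [0, 1, 2, 3] the diagonal is [2, 2, 2, 2]. L has integer entries, so p(x) = det(xI - L) has integer coefficients. Expanding the determinant yields x^4 - 8x^3 + 20x^2 - 16x. The constant term is 0 because L is singular (the all-ones vector lies in its kernel). The largest eigenvalue, 4, is at most the vertex count 4.

x^4 - 8x^3 + 20x^2 - 16x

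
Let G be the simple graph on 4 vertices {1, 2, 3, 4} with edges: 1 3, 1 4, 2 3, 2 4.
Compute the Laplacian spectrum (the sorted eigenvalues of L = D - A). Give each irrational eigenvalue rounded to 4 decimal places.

Reading degrees in the order [1, 2, 3, 4] gives [2, 2, 2, 2]; set D = diag(2, 2, 2, 2) and form L = D - A. The multiplicity of 0 as a Laplacian eigenvalue equals the number of connected components. The single zero eigenvalue shows the graph is connected. The largest eigenvalue, 4, is at most the vertex count 4.

[0, 2, 2, 4]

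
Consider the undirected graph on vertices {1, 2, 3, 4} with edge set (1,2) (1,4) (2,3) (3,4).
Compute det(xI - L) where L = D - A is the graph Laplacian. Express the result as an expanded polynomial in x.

Each diagonal entry of L is the vertex degree and each off-diagonal entry is -1 where an edge is present, 0 otherwise; in the order [1, 2, 3, 4] the diagonal is [2, 2, 2, 2]. L has integer entries, so p(x) = det(xI - L) has integer coefficients. Expanding the determinant yields x^4 - 8x^3 + 20x^2 - 16x. The coefficient of x^3 equals -trace(L) = -8, matching the sum of degrees. By the matrix-tree theorem the graph has (1/4) * product of the nonzero eigenvalues = 4 spanning trees. The eigenvalues sum to 8, which equals trace(L) = 2|E|.

x^4 - 8x^3 + 20x^2 - 16x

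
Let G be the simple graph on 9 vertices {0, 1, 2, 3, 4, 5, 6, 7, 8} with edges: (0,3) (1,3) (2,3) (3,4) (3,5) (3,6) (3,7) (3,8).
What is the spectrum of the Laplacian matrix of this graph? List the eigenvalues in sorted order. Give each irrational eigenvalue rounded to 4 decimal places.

[0, 1, 1, 1, 1, 1, 1, 1, 9]

Each diagonal entry of L is the vertex degree and each off-diagonal entry is -1 where an edge is present, 0 otherwise; in the order [0, 1, 2, 3, 4, 5, 6, 7, 8] the diagonal is [1, 1, 1, 8, 1, 1, 1, 1, 1]. Since every row of L sums to 0, the all-ones vector is in the kernel and 0 is an eigenvalue. The single zero eigenvalue shows the graph is connected. By the matrix-tree theorem the graph has (1/9) * product of the nonzero eigenvalues = 1 spanning tree. There is one zero in the spectrum, matching the 1 component.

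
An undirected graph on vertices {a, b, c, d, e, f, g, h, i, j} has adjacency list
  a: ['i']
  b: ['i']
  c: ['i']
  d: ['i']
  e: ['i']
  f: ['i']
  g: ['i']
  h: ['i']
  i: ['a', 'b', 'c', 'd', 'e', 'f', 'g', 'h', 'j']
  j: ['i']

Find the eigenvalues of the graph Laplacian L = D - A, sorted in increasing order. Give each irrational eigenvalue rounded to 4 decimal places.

Each diagonal entry of L is the vertex degree and each off-diagonal entry is -1 where an edge is present, 0 otherwise; in the order [a, b, c, d, e, f, g, h, i, j] the diagonal is [1, 1, 1, 1, 1, 1, 1, 1, 9, 1]. Since every row of L sums to 0, the all-ones vector is in the kernel and 0 is an eigenvalue. The single zero eigenvalue shows the graph is connected. There is one zero in the spectrum, matching the 1 component.

[0, 1, 1, 1, 1, 1, 1, 1, 1, 10]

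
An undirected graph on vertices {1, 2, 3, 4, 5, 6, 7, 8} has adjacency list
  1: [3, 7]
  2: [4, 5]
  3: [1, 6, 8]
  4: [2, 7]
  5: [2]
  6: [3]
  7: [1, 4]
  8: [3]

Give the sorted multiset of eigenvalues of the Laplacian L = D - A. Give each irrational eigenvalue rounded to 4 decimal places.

[0, 0.1667, 0.7276, 1, 1.6353, 2.6729, 3.5643, 4.2332]

Each diagonal entry of L is the vertex degree and each off-diagonal entry is -1 where an edge is present, 0 otherwise; in the order [1, 2, 3, 4, 5, 6, 7, 8] the diagonal is [2, 2, 3, 2, 1, 1, 2, 1]. Diagonalising L (or applying a numerical eigensolver to the 8x8 matrix) gives the spectrum above.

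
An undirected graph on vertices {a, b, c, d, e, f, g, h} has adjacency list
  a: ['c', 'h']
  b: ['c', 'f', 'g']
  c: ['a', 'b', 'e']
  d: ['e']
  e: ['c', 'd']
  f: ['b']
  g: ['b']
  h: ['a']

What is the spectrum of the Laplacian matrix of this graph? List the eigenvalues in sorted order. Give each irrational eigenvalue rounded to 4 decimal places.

Reading degrees in the order [a, b, c, d, e, f, g, h] gives [2, 3, 3, 1, 2, 1, 1, 1]; set D = diag(2, 3, 3, 1, 2, 1, 1, 1) and form L = D - A. Diagonalising L (or applying a numerical eigensolver to the 8x8 matrix) gives the spectrum above. The single zero eigenvalue shows the graph is connected.

[0, 0.3065, 0.3820, 1, 1.6703, 2.6180, 3.3297, 4.6935]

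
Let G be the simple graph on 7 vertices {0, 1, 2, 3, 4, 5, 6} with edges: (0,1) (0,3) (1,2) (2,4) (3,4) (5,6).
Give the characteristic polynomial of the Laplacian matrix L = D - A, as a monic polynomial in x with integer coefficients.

x^7 - 12x^6 + 55x^5 - 120x^4 + 125x^3 - 50x^2

Reading degrees in the order [0, 1, 2, 3, 4, 5, 6] gives [2, 2, 2, 2, 2, 1, 1]; set D = diag(2, 2, 2, 2, 2, 1, 1) and form L = D - A. L has integer entries, so p(x) = det(xI - L) has integer coefficients. Expanding the determinant yields x^7 - 12x^6 + 55x^5 - 120x^4 + 125x^3 - 50x^2. The coefficient of x^6 equals -trace(L) = -12, matching the sum of degrees. The largest eigenvalue, 3.6180, is at most the vertex count 7. The eigenvalues sum to 12, which equals trace(L) = 2|E|.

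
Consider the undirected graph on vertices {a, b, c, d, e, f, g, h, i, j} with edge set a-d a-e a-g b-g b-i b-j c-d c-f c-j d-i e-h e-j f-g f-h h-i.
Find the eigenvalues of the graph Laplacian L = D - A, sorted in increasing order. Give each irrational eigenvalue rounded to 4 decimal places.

With the vertex order [a, b, c, d, e, f, g, h, i, j], the degrees are [3, 3, 3, 3, 3, 3, 3, 3, 3, 3], giving D = diag(3, 3, 3, 3, 3, 3, 3, 3, 3, 3) and L = D - A. L is symmetric positive semidefinite, so every eigenvalue is real and nonnegative. By the matrix-tree theorem the graph has (1/10) * product of the nonzero eigenvalues = 2000 spanning trees. The largest eigenvalue, 5, is at most the vertex count 10.

[0, 2, 2, 2, 2, 2, 5, 5, 5, 5]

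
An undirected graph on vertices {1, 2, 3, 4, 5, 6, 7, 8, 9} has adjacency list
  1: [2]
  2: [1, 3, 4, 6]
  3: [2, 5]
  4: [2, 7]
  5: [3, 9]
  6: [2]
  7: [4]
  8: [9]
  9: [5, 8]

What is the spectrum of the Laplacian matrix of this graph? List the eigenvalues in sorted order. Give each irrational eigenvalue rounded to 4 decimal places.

Reading degrees in the order [1, 2, 3, 4, 5, 6, 7, 8, 9] gives [1, 4, 2, 2, 2, 1, 1, 1, 2]; set D = diag(1, 4, 2, 2, 2, 1, 1, 1, 2) and form L = D - A. Diagonalising L (or applying a numerical eigensolver to the 9x9 matrix) gives the spectrum above. By the matrix-tree theorem the graph has (1/9) * product of the nonzero eigenvalues = 1 spanning tree.

[0, 0.1774, 0.5242, 1, 1, 2.1609, 2.4961, 3.4670, 5.1743]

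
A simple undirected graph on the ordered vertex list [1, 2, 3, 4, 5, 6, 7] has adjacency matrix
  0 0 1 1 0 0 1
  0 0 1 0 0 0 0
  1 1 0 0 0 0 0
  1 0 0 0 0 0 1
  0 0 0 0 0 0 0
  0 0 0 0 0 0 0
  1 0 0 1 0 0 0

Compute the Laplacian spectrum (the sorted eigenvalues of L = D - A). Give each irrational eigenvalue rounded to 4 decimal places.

[0, 0, 0, 0.5188, 2.3111, 3, 4.1701]

With the vertex order [1, 2, 3, 4, 5, 6, 7], the degrees are [3, 1, 2, 2, 0, 0, 2], giving D = diag(3, 1, 2, 2, 0, 0, 2) and L = D - A. Since every row of L sums to 0, the all-ones vector is in the kernel and 0 is an eigenvalue. The 3 zero eigenvalues correspond to the 3 connected components. The largest eigenvalue, 4.1701, is at most the vertex count 7. There are 3 zeros in the spectrum, matching the 3 components.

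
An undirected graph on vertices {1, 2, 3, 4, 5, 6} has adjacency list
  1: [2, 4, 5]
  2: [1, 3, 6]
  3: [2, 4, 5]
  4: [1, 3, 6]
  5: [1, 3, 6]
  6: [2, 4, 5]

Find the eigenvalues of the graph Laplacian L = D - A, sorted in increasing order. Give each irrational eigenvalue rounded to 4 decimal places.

[0, 3, 3, 3, 3, 6]

Each diagonal entry of L is the vertex degree and each off-diagonal entry is -1 where an edge is present, 0 otherwise; in the order [1, 2, 3, 4, 5, 6] the diagonal is [3, 3, 3, 3, 3, 3]. Since every row of L sums to 0, the all-ones vector is in the kernel and 0 is an eigenvalue.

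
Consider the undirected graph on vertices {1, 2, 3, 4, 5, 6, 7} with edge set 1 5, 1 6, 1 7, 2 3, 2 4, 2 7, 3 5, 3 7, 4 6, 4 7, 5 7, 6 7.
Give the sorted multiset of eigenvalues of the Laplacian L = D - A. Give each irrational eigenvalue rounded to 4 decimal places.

[0, 2, 2, 4, 4, 5, 7]

With the vertex order [1, 2, 3, 4, 5, 6, 7], the degrees are [3, 3, 3, 3, 3, 3, 6], giving D = diag(3, 3, 3, 3, 3, 3, 6) and L = D - A. The multiplicity of 0 as a Laplacian eigenvalue equals the number of connected components. The single zero eigenvalue shows the graph is connected. The eigenvalues sum to 24, which equals trace(L) = 2|E|.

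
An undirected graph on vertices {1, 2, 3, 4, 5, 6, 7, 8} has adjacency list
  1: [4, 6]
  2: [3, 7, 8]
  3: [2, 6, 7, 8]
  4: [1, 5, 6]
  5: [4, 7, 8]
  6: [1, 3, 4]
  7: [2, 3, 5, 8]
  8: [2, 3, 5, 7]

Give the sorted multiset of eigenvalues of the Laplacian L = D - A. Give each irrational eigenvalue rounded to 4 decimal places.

[0, 0.7884, 2.3621, 3.2754, 4, 5, 5, 5.5741]

Each diagonal entry of L is the vertex degree and each off-diagonal entry is -1 where an edge is present, 0 otherwise; in the order [1, 2, 3, 4, 5, 6, 7, 8] the diagonal is [2, 3, 4, 3, 3, 3, 4, 4]. L is symmetric positive semidefinite, so every eigenvalue is real and nonnegative. The single zero eigenvalue shows the graph is connected. There is one zero in the spectrum, matching the 1 component.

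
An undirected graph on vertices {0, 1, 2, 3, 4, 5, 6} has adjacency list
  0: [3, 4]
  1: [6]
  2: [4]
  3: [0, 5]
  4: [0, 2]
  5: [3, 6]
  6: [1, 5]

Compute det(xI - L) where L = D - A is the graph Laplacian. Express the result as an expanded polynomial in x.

x^7 - 12x^6 + 55x^5 - 120x^4 + 126x^3 - 56x^2 + 7x

Each diagonal entry of L is the vertex degree and each off-diagonal entry is -1 where an edge is present, 0 otherwise; in the order [0, 1, 2, 3, 4, 5, 6] the diagonal is [2, 1, 1, 2, 2, 2, 2]. Computing det(xI - L) by cofactor expansion (or equivalently via sum-over-permutations) gives x^7 - 12x^6 + 55x^5 - 120x^4 + 126x^3 - 56x^2 + 7x. Since p(0) = det(-L) = 0, x divides p(x). The largest eigenvalue, 3.8019, is at most the vertex count 7.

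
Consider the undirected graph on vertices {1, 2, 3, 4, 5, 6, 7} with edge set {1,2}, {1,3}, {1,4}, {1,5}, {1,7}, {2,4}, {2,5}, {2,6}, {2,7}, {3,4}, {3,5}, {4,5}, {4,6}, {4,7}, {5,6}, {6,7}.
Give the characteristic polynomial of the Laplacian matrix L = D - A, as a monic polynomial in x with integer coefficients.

x^7 - 32x^6 + 420x^5 - 2888x^4 + 10944x^3 - 21596x^2 + 17255x

With the vertex order [1, 2, 3, 4, 5, 6, 7], the degrees are [5, 5, 3, 6, 5, 4, 4], giving D = diag(5, 5, 3, 6, 5, 4, 4) and L = D - A. L has integer entries, so p(x) = det(xI - L) has integer coefficients. Expanding the determinant yields x^7 - 32x^6 + 420x^5 - 2888x^4 + 10944x^3 - 21596x^2 + 17255x. The constant term is 0 because L is singular (the all-ones vector lies in its kernel). The eigenvalues sum to 32, which equals trace(L) = 2|E|.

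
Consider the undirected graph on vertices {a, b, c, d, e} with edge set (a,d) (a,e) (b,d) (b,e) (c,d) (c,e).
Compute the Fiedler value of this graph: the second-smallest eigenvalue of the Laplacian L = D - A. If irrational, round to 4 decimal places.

Reading degrees in the order [a, b, c, d, e] gives [2, 2, 2, 3, 3]; set D = diag(2, 2, 2, 3, 3) and form L = D - A. The smallest Laplacian eigenvalue is always 0. The next one, lambda_2 = 2, measures how hard the graph is to disconnect: larger values mean better connectivity.

2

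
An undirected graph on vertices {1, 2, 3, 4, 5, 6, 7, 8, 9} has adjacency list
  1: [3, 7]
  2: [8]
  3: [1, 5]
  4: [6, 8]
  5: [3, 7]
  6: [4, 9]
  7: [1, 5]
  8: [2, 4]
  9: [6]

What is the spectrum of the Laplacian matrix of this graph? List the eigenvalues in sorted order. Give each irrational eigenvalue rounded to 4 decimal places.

[0, 0, 0.3820, 1.3820, 2, 2, 2.6180, 3.6180, 4]

Each diagonal entry of L is the vertex degree and each off-diagonal entry is -1 where an edge is present, 0 otherwise; in the order [1, 2, 3, 4, 5, 6, 7, 8, 9] the diagonal is [2, 1, 2, 2, 2, 2, 2, 2, 1]. Since every row of L sums to 0, the all-ones vector is in the kernel and 0 is an eigenvalue. The 2 zero eigenvalues correspond to the 2 connected components. The eigenvalues sum to 16, which equals trace(L) = 2|E|.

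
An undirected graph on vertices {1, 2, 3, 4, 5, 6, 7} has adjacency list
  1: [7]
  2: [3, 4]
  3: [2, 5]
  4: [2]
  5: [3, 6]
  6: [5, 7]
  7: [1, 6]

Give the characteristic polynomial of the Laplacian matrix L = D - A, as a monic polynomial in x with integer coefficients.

x^7 - 12x^6 + 55x^5 - 120x^4 + 126x^3 - 56x^2 + 7x

With the vertex order [1, 2, 3, 4, 5, 6, 7], the degrees are [1, 2, 2, 1, 2, 2, 2], giving D = diag(1, 2, 2, 1, 2, 2, 2) and L = D - A. L has integer entries, so p(x) = det(xI - L) has integer coefficients. Expanding the determinant yields x^7 - 12x^6 + 55x^5 - 120x^4 + 126x^3 - 56x^2 + 7x. The constant term is 0 because L is singular (the all-ones vector lies in its kernel). There is one zero in the spectrum, matching the 1 component.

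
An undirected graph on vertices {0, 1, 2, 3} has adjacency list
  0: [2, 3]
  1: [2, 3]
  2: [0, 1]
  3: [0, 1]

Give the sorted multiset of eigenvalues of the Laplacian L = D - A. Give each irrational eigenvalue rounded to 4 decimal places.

[0, 2, 2, 4]

Reading degrees in the order [0, 1, 2, 3] gives [2, 2, 2, 2]; set D = diag(2, 2, 2, 2) and form L = D - A. Since every row of L sums to 0, the all-ones vector is in the kernel and 0 is an eigenvalue. The single zero eigenvalue shows the graph is connected. The largest eigenvalue, 4, is at most the vertex count 4.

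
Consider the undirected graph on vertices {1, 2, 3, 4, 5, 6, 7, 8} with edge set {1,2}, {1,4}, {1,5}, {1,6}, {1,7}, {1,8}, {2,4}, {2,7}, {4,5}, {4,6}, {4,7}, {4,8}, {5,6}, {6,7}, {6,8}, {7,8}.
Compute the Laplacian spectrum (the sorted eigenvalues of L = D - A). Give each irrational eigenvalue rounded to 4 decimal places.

[0, 0, 2.6972, 3.3820, 5.6180, 6.3028, 7, 7]

Reading degrees in the order [1, 2, 3, 4, 5, 6, 7, 8] gives [6, 3, 0, 6, 3, 5, 5, 4]; set D = diag(6, 3, 0, 6, 3, 5, 5, 4) and form L = D - A. L is symmetric positive semidefinite, so every eigenvalue is real and nonnegative. The 2 zero eigenvalues correspond to the 2 connected components. There are 2 zeros in the spectrum, matching the 2 components.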